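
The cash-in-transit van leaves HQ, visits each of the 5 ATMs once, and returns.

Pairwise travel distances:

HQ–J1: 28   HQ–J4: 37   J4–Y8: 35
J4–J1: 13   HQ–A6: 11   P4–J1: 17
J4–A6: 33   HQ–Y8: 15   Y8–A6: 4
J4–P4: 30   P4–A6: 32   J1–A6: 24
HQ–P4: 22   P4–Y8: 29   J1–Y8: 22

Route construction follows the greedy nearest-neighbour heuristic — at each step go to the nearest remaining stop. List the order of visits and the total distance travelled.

102 along HQ → A6 → Y8 → J1 → J4 → P4 → HQ.

HQ → [A6:11 / Y8:15 / P4:22 / J1:28 / J4:37] → A6 (11)
A6 → [Y8:4 / J1:24 / P4:32 / J4:33] → Y8 (4)
Y8 → [J1:22 / P4:29 / J4:35] → J1 (22)
J1 → [J4:13 / P4:17] → J4 (13)
J4 → [P4:30] → P4 (30)
Return P4→HQ: 22.
Total = 11 + 4 + 22 + 13 + 30 + 22 = 102.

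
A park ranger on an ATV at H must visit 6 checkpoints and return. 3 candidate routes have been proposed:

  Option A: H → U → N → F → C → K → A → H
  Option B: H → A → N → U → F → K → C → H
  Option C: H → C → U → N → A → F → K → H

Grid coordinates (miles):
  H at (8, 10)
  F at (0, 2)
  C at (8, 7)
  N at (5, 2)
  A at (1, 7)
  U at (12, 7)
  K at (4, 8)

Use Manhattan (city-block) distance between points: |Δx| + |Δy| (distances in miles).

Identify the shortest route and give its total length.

Shortest is Option C, total 50 miles.

Option A: 7 + 12 + 5 + 13 + 5 + 4 + 10 = 56
Option B: 10 + 9 + 12 + 17 + 10 + 5 + 3 = 66
Option C: 3 + 4 + 12 + 9 + 6 + 10 + 6 = 50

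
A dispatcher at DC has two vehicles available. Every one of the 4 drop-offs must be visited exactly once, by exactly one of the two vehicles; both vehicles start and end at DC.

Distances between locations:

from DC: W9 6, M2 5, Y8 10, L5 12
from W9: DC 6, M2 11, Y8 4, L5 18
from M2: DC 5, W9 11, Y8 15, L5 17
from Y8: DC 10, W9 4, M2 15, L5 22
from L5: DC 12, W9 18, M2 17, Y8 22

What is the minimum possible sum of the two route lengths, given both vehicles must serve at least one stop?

54 — the smallest possible combined total.

There are 2^3 − 1 = 7 ways to divide the 4 stops into two non-empty groups. For each, the best each vehicle can do is its own shortest tour through its group:
  {W9} + {M2, Y8, L5}: 12 + 54 = 66
  {M2} + {W9, Y8, L5}: 10 + 44 = 54
  {W9, M2} + {Y8, L5}: 22 + 44 = 66
  {Y8} + {W9, M2, L5}: 20 + 46 = 66
  {W9, Y8} + {M2, L5}: 20 + 34 = 54
  {M2, Y8} + {W9, L5}: 30 + 36 = 66
  … (7 splits in total)
Best: vehicle 1 DC → M2 → DC = 10; vehicle 2 DC → W9 → Y8 → L5 → DC = 44; combined 54.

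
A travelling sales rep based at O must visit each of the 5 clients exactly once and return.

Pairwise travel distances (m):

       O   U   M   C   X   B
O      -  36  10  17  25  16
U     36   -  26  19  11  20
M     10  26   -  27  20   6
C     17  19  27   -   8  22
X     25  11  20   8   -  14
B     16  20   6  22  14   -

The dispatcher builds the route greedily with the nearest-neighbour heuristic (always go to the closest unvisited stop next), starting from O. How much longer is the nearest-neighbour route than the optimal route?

O: M=10, B=16, C=17, X=25, U=36 ⇒ M
M: B=6, X=20, U=26, C=27 ⇒ B
B: X=14, U=20, C=22 ⇒ X
X: C=8, U=11 ⇒ C
C: U=19 ⇒ U
NN route O → M → B → X → C → U → O costs 93.
Optimal: O → M → B → U → X → C → O costs 72 (by enumerating all 60 distinct tours).
Excess = 93 − 72 = 21.

Excess over optimum: 21 m.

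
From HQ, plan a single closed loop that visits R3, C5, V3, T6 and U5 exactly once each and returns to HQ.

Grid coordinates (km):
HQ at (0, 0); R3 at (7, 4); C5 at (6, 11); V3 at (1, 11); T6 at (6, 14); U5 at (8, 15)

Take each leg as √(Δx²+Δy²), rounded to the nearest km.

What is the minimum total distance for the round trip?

Minimum total distance: 38 km.

There are 60 distinct closed tours to check (reversals are equivalent).
HQ → R3 → C5 → V3 → T6 → U5 → HQ: 8+7+5+6+2+17 = 45
HQ → R3 → C5 → V3 → U5 → T6 → HQ: 8+7+5+8+2+15 = 45
HQ → R3 → C5 → T6 → V3 → U5 → HQ: 8+7+3+6+8+17 = 49
HQ → R3 → C5 → T6 → U5 → V3 → HQ: 8+7+3+2+8+11 = 39
HQ → R3 → C5 → U5 → V3 → T6 → HQ: 8+7+4+8+6+15 = 48
HQ → R3 → C5 → U5 → T6 → V3 → HQ: 8+7+4+2+6+11 = 38
HQ → R3 → V3 → C5 → T6 → U5 → HQ: 8+9+5+3+2+17 = 44
HQ → R3 → V3 → C5 → U5 → T6 → HQ: 8+9+5+4+2+15 = 43
HQ → R3 → V3 → T6 → C5 → U5 → HQ: 8+9+6+3+4+17 = 47
HQ → R3 → V3 → T6 → U5 → C5 → HQ: 8+9+6+2+4+13 = 42
HQ → R3 → V3 → U5 → C5 → T6 → HQ: 8+9+8+4+3+15 = 47
HQ → R3 → V3 → U5 → T6 → C5 → HQ: 8+9+8+2+3+13 = 43
HQ → R3 → T6 → C5 → V3 → U5 → HQ: 8+10+3+5+8+17 = 51
HQ → R3 → T6 → C5 → U5 → V3 → HQ: 8+10+3+4+8+11 = 44
… (46 more)
The minimum is 38.
One optimal route: HQ → R3 → C5 → U5 → T6 → V3 → HQ (or its reverse).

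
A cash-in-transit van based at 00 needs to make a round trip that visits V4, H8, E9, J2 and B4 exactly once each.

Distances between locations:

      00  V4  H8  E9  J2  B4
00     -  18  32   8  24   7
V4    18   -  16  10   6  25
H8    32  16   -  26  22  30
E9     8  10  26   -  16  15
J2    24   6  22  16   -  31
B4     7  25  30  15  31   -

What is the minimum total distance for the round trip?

Shortest round trip = 83.

00 - V4 - H8 - E9 - J2 - B4 - 00: 18+16+26+16+31+7 = 114
00 - V4 - H8 - E9 - B4 - J2 - 00: 18+16+26+15+31+24 = 130
00 - V4 - H8 - J2 - E9 - B4 - 00: 18+16+22+16+15+7 = 94
00 - V4 - H8 - J2 - B4 - E9 - 00: 18+16+22+31+15+8 = 110
00 - V4 - H8 - B4 - E9 - J2 - 00: 18+16+30+15+16+24 = 119
00 - V4 - H8 - B4 - J2 - E9 - 00: 18+16+30+31+16+8 = 119
00 - V4 - E9 - H8 - J2 - B4 - 00: 18+10+26+22+31+7 = 114
00 - V4 - E9 - H8 - B4 - J2 - 00: 18+10+26+30+31+24 = 139
00 - V4 - E9 - J2 - H8 - B4 - 00: 18+10+16+22+30+7 = 103
00 - V4 - E9 - J2 - B4 - H8 - 00: 18+10+16+31+30+32 = 137
00 - V4 - E9 - B4 - H8 - J2 - 00: 18+10+15+30+22+24 = 119
00 - V4 - E9 - B4 - J2 - H8 - 00: 18+10+15+31+22+32 = 128
00 - V4 - J2 - H8 - E9 - B4 - 00: 18+6+22+26+15+7 = 94
00 - V4 - J2 - H8 - B4 - E9 - 00: 18+6+22+30+15+8 = 99
… (46 more)
00 - E9 - V4 - J2 - H8 - B4 - 00: 8+10+6+22+30+7 = 83  ← best
The minimum is 83.
One optimal route: 00 → E9 → V4 → J2 → H8 → B4 → 00 (or its reverse).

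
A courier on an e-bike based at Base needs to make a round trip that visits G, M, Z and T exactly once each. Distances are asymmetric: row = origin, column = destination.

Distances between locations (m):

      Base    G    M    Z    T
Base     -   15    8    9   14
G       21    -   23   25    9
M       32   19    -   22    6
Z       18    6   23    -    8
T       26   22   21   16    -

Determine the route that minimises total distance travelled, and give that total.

Shortest round trip = 57 m.

Base-G-M-Z-T-Base: 15+23+22+8+26 = 94
Base-G-M-T-Z-Base: 15+23+6+16+18 = 78
Base-G-Z-M-T-Base: 15+25+23+6+26 = 95
Base-G-Z-T-M-Base: 15+25+8+21+32 = 101
Base-G-T-M-Z-Base: 15+9+21+22+18 = 85
Base-G-T-Z-M-Base: 15+9+16+23+32 = 95
Base-M-G-Z-T-Base: 8+19+25+8+26 = 86
Base-M-G-T-Z-Base: 8+19+9+16+18 = 70
Base-M-Z-G-T-Base: 8+22+6+9+26 = 71
Base-M-Z-T-G-Base: 8+22+8+22+21 = 81
Base-M-T-G-Z-Base: 8+6+22+25+18 = 79
Base-M-T-Z-G-Base: 8+6+16+6+21 = 57
Base-Z-G-M-T-Base: 9+6+23+6+26 = 70
Base-Z-G-T-M-Base: 9+6+9+21+32 = 77
… (10 more)
The minimum is 57.
One optimal route: Base → M → T → Z → G → Base.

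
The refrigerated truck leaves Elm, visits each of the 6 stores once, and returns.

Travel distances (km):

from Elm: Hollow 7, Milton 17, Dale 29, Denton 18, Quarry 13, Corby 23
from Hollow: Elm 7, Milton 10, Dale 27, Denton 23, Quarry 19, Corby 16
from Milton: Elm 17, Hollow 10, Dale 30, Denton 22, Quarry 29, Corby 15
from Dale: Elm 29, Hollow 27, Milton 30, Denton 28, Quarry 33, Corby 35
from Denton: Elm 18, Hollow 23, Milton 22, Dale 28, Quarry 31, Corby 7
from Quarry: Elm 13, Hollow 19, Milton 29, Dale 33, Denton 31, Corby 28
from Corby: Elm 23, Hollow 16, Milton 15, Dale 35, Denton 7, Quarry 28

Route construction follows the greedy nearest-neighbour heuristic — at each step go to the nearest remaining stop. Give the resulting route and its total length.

113 km along Elm → Hollow → Milton → Corby → Denton → Dale → Quarry → Elm.

Elm → [Hollow:7 / Quarry:13 / Milton:17 / Denton:18 / Corby:23 / Dale:29] → Hollow (7)
Hollow → [Milton:10 / Corby:16 / Quarry:19 / Denton:23 / Dale:27] → Milton (10)
Milton → [Corby:15 / Denton:22 / Quarry:29 / Dale:30] → Corby (15)
Corby → [Denton:7 / Quarry:28 / Dale:35] → Denton (7)
Denton → [Dale:28 / Quarry:31] → Dale (28)
Dale → [Quarry:33] → Quarry (33)
Return Quarry→Elm: 13.
Total = 7 + 10 + 15 + 7 + 28 + 33 + 13 = 113.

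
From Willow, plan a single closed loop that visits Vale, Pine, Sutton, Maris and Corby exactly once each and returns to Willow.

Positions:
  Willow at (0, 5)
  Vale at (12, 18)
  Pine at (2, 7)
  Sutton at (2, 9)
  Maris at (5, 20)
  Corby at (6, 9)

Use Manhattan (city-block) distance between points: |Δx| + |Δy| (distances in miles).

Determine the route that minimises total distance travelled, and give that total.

Willow → Vale → Pine → Sutton → Maris → Corby → Willow: 25+21+2+14+12+10 = 84
Willow → Vale → Pine → Sutton → Corby → Maris → Willow: 25+21+2+4+12+20 = 84
Willow → Vale → Pine → Maris → Sutton → Corby → Willow: 25+21+16+14+4+10 = 90
Willow → Vale → Pine → Maris → Corby → Sutton → Willow: 25+21+16+12+4+6 = 84
Willow → Vale → Pine → Corby → Sutton → Maris → Willow: 25+21+6+4+14+20 = 90
Willow → Vale → Pine → Corby → Maris → Sutton → Willow: 25+21+6+12+14+6 = 84
Willow → Vale → Sutton → Pine → Maris → Corby → Willow: 25+19+2+16+12+10 = 84
Willow → Vale → Sutton → Pine → Corby → Maris → Willow: 25+19+2+6+12+20 = 84
Willow → Vale → Sutton → Maris → Pine → Corby → Willow: 25+19+14+16+6+10 = 90
Willow → Vale → Sutton → Maris → Corby → Pine → Willow: 25+19+14+12+6+4 = 80
Willow → Vale → Sutton → Corby → Pine → Maris → Willow: 25+19+4+6+16+20 = 90
Willow → Vale → Sutton → Corby → Maris → Pine → Willow: 25+19+4+12+16+4 = 80
Willow → Vale → Maris → Pine → Sutton → Corby → Willow: 25+9+16+2+4+10 = 66
Willow → Vale → Maris → Pine → Corby → Sutton → Willow: 25+9+16+6+4+6 = 66
… (46 more)
Willow → Pine → Sutton → Maris → Vale → Corby → Willow: 4+2+14+9+15+10 = 54  ← best
The minimum is 54.
One optimal route: Willow → Pine → Sutton → Maris → Vale → Corby → Willow (or its reverse).

Minimum total distance: 54 miles.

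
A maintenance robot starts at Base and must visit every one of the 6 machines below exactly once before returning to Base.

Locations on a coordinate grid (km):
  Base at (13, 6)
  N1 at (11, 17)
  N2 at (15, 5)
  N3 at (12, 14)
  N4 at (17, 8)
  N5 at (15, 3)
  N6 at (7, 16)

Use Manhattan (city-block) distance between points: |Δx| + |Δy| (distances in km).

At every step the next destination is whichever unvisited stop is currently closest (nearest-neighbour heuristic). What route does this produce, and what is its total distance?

Base → [N2:3 / N5:5 / N4:6 / N3:9 / N1:13 / N6:16] → N2 (3)
N2 → [N5:2 / N4:5 / N3:12 / N1:16 / N6:19] → N5 (2)
N5 → [N4:7 / N3:14 / N1:18 / N6:21] → N4 (7)
N4 → [N3:11 / N1:15 / N6:18] → N3 (11)
N3 → [N1:4 / N6:7] → N1 (4)
N1 → [N6:5] → N6 (5)
Return N6→Base: 16.
Total = 3 + 2 + 7 + 11 + 4 + 5 + 16 = 48.

Total distance 48 km via the nearest-neighbour route Base → N2 → N5 → N4 → N3 → N1 → N6 → Base.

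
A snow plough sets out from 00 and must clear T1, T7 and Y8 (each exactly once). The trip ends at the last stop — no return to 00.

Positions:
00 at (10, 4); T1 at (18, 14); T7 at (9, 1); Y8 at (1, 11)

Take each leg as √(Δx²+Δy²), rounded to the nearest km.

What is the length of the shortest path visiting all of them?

There are 3! = 6 possible orderings.
00 - T1 - T7 - Y8: 13+16+13 = 42
00 - T1 - Y8 - T7: 13+17+13 = 43
00 - T7 - T1 - Y8: 3+16+17 = 36
00 - T7 - Y8 - T1: 3+13+17 = 33
00 - Y8 - T1 - T7: 11+17+16 = 44
00 - Y8 - T7 - T1: 11+13+16 = 40
The minimum is 33.
One shortest path: 00 → T7 → Y8 → T1.

Shortest open route: 33 km.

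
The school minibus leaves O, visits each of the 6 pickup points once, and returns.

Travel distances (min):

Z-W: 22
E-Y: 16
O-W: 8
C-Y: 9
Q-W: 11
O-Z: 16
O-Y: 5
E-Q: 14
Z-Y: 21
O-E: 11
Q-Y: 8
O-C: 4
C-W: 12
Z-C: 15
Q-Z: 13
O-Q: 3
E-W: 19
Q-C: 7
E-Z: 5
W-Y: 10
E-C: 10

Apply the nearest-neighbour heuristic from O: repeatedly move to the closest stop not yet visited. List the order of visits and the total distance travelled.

From O: distances to unvisited — Q=3, C=4, Y=5, W=8, E=11, Z=16. Nearest is Q (3).
From Q: distances to unvisited — C=7, Y=8, W=11, Z=13, E=14. Nearest is C (7).
From C: distances to unvisited — Y=9, E=10, W=12, Z=15. Nearest is Y (9).
From Y: distances to unvisited — W=10, E=16, Z=21. Nearest is W (10).
From W: distances to unvisited — E=19, Z=22. Nearest is E (19).
From E: distances to unvisited — Z=5. Nearest is Z (5).
Return Z→O: 16.
Total = 3 + 7 + 9 + 10 + 19 + 5 + 16 = 69.

69 min along O → Q → C → Y → W → E → Z → O.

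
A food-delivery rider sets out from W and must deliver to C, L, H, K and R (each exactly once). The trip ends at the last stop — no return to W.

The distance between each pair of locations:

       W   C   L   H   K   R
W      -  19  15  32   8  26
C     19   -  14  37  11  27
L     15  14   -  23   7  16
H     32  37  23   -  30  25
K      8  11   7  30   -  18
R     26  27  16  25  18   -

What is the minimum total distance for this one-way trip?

There are 5! = 120 possible orderings.
W - C - L - H - K - R: 19+14+23+30+18 = 104
W - C - L - H - R - K: 19+14+23+25+18 = 99
W - C - L - K - H - R: 19+14+7+30+25 = 95
W - C - L - K - R - H: 19+14+7+18+25 = 83
W - C - L - R - H - K: 19+14+16+25+30 = 104
W - C - L - R - K - H: 19+14+16+18+30 = 97
W - C - H - L - K - R: 19+37+23+7+18 = 104
W - C - H - L - R - K: 19+37+23+16+18 = 113
W - C - H - K - L - R: 19+37+30+7+16 = 109
W - C - H - K - R - L: 19+37+30+18+16 = 120
W - C - H - R - L - K: 19+37+25+16+7 = 104
W - C - H - R - K - L: 19+37+25+18+7 = 106
W - C - K - L - H - R: 19+11+7+23+25 = 85
W - C - K - L - R - H: 19+11+7+16+25 = 78
… (106 more)
W - K - C - L - R - H: 8+11+14+16+25 = 74  ← best
The minimum is 74.
One shortest path: W → K → C → L → R → H.

Shortest open route: 74.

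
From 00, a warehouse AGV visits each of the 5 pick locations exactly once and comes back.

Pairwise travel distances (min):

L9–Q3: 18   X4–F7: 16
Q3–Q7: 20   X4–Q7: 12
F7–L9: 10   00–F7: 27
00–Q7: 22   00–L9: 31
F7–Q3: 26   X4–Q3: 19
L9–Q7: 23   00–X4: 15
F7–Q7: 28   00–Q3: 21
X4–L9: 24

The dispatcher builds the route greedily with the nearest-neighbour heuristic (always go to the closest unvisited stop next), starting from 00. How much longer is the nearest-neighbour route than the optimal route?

3 min longer than the optimal tour.

From 00: X4=15, Q3=21, Q7=22, F7=27, L9=31 → choose X4 (15).
From X4: Q7=12, F7=16, Q3=19, L9=24 → choose Q7 (12).
From Q7: Q3=20, L9=23, F7=28 → choose Q3 (20).
From Q3: L9=18, F7=26 → choose L9 (18).
From L9: F7=10 → choose F7 (10).
NN route 00 → X4 → Q7 → Q3 → L9 → F7 → 00 costs 102.
Optimal: 00 → Q3 → L9 → F7 → X4 → Q7 → 00 costs 99 (by enumerating all 60 distinct tours).
Excess = 102 − 99 = 3.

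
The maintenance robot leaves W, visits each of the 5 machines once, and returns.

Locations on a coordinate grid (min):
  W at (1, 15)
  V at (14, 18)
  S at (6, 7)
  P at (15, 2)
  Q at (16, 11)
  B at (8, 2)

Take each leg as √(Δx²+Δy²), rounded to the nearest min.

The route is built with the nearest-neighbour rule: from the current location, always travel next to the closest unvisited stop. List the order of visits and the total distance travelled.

At W the remaining stops are S 9, V 13, B 15, Q 16, P 19; go to S.
At S the remaining stops are B 5, P 10, Q 11, V 14; go to B.
At B the remaining stops are P 7, Q 12, V 17; go to P.
At P the remaining stops are Q 9, V 16; go to Q.
At Q the remaining stops are V 7; go to V.
Return V→W: 13.
Total = 9 + 5 + 7 + 9 + 7 + 13 = 50.

Nearest-neighbour total = 50 min; route W → S → B → P → Q → V → W.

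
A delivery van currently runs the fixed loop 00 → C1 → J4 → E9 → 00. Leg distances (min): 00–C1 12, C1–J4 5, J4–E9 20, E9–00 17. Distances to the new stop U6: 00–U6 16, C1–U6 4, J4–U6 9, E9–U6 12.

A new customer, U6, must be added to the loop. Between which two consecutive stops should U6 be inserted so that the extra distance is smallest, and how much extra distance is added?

Insertion cost between consecutive stops i–j is d(i,U6) + d(U6,j) − d(i,j):
  between 00 and C1: 16 + 4 − 12 = 8
  between C1 and J4: 4 + 9 − 5 = 8
  between J4 and E9: 9 + 12 − 20 = 1
  between E9 and 00: 12 + 16 − 17 = 11
Cheapest insertion is between J4 and E9, adding 1.
New total = 54 + 1 = 55.

Minimum extra distance: 1 min, inserting U6 between J4 and E9.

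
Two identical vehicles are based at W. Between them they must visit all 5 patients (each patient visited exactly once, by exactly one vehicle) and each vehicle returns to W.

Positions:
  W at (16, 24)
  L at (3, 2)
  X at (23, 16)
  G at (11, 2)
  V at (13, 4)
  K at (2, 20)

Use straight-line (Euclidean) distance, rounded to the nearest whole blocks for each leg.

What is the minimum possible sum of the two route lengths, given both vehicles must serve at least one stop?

86 blocks — the smallest possible combined total.

There are 2^4 − 1 = 15 ways to divide the 5 stops into two non-empty groups. For each, the best each vehicle can do is its own shortest tour through its group:
  {L} + {X, G, V, K}: 52 + 65 = 117
  {X} + {L, G, V, K}: 22 + 64 = 86
  {L, X} + {G, V, K}: 61 + 58 = 119
  {G} + {L, X, V, K}: 46 + 70 = 116
  {L, G} + {X, V, K}: 57 + 61 = 118
  {X, G} + {L, V, K}: 52 + 63 = 115
  … (15 splits in total)
Best: vehicle 1 W → X → W = 22; vehicle 2 W → V → G → L → K → W = 64; combined 86.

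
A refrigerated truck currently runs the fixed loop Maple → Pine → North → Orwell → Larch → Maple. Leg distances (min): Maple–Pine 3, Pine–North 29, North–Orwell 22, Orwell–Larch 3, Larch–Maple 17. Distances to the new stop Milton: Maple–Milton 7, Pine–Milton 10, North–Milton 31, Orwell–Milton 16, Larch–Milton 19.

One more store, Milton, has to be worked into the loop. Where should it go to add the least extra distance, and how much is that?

Insertion cost between consecutive stops i–j is d(i,Milton) + d(Milton,j) − d(i,j):
  between Maple and Pine: 7 + 10 − 3 = 14
  between Pine and North: 10 + 31 − 29 = 12
  between North and Orwell: 31 + 16 − 22 = 25
  between Orwell and Larch: 16 + 19 − 3 = 32
  between Larch and Maple: 19 + 7 − 17 = 9
Cheapest insertion is between Larch and Maple, adding 9.
New total = 74 + 9 = 83.

Adding 9 min by placing Milton on the Larch–Maple leg.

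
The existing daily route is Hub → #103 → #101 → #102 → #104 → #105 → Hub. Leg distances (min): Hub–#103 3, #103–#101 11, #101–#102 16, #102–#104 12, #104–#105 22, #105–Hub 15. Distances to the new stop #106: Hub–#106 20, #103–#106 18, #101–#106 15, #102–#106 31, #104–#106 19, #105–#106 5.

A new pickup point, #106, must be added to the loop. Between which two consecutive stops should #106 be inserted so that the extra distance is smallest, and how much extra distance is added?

+2 min — insert #106 between #104 and #105.

Insertion cost between consecutive stops i–j is d(i,#106) + d(#106,j) − d(i,j):
  between Hub and #103: 20 + 18 − 3 = 35
  between #103 and #101: 18 + 15 − 11 = 22
  between #101 and #102: 15 + 31 − 16 = 30
  between #102 and #104: 31 + 19 − 12 = 38
  between #104 and #105: 19 + 5 − 22 = 2
  between #105 and Hub: 5 + 20 − 15 = 10
Cheapest insertion is between #104 and #105, adding 2.
New total = 79 + 2 = 81.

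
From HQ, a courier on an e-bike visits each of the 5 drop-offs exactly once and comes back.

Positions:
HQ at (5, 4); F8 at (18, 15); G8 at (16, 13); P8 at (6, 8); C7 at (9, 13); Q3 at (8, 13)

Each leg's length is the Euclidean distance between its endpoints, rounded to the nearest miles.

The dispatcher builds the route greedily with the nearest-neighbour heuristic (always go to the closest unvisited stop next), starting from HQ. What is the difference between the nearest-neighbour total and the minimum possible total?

From HQ: P8=4, Q3=9, C7=10, G8=14, F8=17 → choose P8 (4).
From P8: Q3=5, C7=6, G8=11, F8=14 → choose Q3 (5).
From Q3: C7=1, G8=8, F8=10 → choose C7 (1).
From C7: G8=7, F8=9 → choose G8 (7).
From G8: F8=3 → choose F8 (3).
NN route HQ → P8 → Q3 → C7 → G8 → F8 → HQ costs 37.
Optimal: HQ → G8 → F8 → C7 → Q3 → P8 → HQ costs 36 (by enumerating all 60 distinct tours).
Excess = 37 − 36 = 1.

Excess over optimum: 1 miles.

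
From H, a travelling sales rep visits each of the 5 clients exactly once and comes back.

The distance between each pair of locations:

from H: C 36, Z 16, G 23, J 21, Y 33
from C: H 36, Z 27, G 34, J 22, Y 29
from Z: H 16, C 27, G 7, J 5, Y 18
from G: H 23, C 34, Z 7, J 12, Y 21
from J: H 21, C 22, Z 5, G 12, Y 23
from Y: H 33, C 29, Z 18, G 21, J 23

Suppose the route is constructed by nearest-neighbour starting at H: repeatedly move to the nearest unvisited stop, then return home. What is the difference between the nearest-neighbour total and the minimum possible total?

H: Z=16, J=21, G=23, Y=33, C=36 ⇒ Z
Z: J=5, G=7, Y=18, C=27 ⇒ J
J: G=12, C=22, Y=23 ⇒ G
G: Y=21, C=34 ⇒ Y
Y: C=29 ⇒ C
NN route H → Z → J → G → Y → C → H costs 119.
Optimal: H → Z → G → Y → C → J → H costs 116 (by enumerating all 60 distinct tours).
Excess = 119 − 116 = 3.

The nearest-neighbour route is 3 longer than optimal.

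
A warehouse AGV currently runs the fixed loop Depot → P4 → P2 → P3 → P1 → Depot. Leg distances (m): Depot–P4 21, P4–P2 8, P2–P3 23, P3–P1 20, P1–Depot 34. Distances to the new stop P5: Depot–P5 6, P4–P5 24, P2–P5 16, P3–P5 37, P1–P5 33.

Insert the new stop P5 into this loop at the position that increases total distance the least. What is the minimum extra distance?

+5 m — insert P5 between P1 and Depot.

Insertion cost between consecutive stops i–j is d(i,P5) + d(P5,j) − d(i,j):
  between Depot and P4: 6 + 24 − 21 = 9
  between P4 and P2: 24 + 16 − 8 = 32
  between P2 and P3: 16 + 37 − 23 = 30
  between P3 and P1: 37 + 33 − 20 = 50
  between P1 and Depot: 33 + 6 − 34 = 5
Cheapest insertion is between P1 and Depot, adding 5.
New total = 106 + 5 = 111.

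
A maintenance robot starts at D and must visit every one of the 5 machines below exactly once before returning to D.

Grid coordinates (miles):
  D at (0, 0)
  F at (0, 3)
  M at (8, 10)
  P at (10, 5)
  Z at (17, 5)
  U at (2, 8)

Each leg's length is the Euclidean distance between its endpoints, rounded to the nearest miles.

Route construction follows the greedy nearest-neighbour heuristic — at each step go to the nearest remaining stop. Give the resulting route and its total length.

D → [F:3 / U:8 / P:11 / M:13 / Z:18] → F (3)
F → [U:5 / P:10 / M:11 / Z:17] → U (5)
U → [M:6 / P:9 / Z:15] → M (6)
M → [P:5 / Z:10] → P (5)
P → [Z:7] → Z (7)
Return Z→D: 18.
Total = 3 + 5 + 6 + 5 + 7 + 18 = 44.

44 miles along D → F → U → M → P → Z → D.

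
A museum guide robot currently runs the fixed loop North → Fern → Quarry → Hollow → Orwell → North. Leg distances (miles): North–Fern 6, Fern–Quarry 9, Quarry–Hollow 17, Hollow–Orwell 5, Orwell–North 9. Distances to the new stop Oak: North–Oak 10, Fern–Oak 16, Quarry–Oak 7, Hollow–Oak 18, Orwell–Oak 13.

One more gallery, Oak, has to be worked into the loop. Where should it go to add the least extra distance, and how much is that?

Insertion cost between consecutive stops i–j is d(i,Oak) + d(Oak,j) − d(i,j):
  between North and Fern: 10 + 16 − 6 = 20
  between Fern and Quarry: 16 + 7 − 9 = 14
  between Quarry and Hollow: 7 + 18 − 17 = 8
  between Hollow and Orwell: 18 + 13 − 5 = 26
  between Orwell and North: 13 + 10 − 9 = 14
Cheapest insertion is between Quarry and Hollow, adding 8.
New total = 46 + 8 = 54.

+8 miles — insert Oak between Quarry and Hollow.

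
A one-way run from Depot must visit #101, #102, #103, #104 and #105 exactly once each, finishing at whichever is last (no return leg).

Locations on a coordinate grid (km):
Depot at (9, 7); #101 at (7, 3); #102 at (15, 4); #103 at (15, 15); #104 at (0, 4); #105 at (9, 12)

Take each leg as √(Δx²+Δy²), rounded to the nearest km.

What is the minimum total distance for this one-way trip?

There are 5! = 120 possible orderings.
Depot → #101 → #102 → #103 → #104 → #105: 4+8+11+19+12 = 54
Depot → #101 → #102 → #103 → #105 → #104: 4+8+11+7+12 = 42
Depot → #101 → #102 → #104 → #103 → #105: 4+8+15+19+7 = 53
Depot → #101 → #102 → #104 → #105 → #103: 4+8+15+12+7 = 46
Depot → #101 → #102 → #105 → #103 → #104: 4+8+10+7+19 = 48
Depot → #101 → #102 → #105 → #104 → #103: 4+8+10+12+19 = 53
Depot → #101 → #103 → #102 → #104 → #105: 4+14+11+15+12 = 56
Depot → #101 → #103 → #102 → #105 → #104: 4+14+11+10+12 = 51
Depot → #101 → #103 → #104 → #102 → #105: 4+14+19+15+10 = 62
Depot → #101 → #103 → #104 → #105 → #102: 4+14+19+12+10 = 59
Depot → #101 → #103 → #105 → #102 → #104: 4+14+7+10+15 = 50
Depot → #101 → #103 → #105 → #104 → #102: 4+14+7+12+15 = 52
Depot → #101 → #104 → #102 → #103 → #105: 4+7+15+11+7 = 44
Depot → #101 → #104 → #102 → #105 → #103: 4+7+15+10+7 = 43
… (106 more)
Depot → #105 → #103 → #102 → #101 → #104: 5+7+11+8+7 = 38  ← best
The minimum is 38.
One shortest path: Depot → #105 → #103 → #102 → #101 → #104.

38 km — the minimum one-way total.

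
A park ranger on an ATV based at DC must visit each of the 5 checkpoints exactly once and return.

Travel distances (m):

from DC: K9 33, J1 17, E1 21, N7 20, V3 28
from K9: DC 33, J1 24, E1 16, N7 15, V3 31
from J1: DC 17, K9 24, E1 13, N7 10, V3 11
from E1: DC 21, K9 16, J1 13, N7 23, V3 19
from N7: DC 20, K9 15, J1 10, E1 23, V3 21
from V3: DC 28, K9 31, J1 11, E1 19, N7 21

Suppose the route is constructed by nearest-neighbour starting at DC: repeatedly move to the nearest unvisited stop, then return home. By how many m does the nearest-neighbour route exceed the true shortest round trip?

Excess over optimum: 7 m.

DC: J1=17, N7=20, E1=21, V3=28, K9=33 ⇒ J1
J1: N7=10, V3=11, E1=13, K9=24 ⇒ N7
N7: K9=15, V3=21, E1=23 ⇒ K9
K9: E1=16, V3=31 ⇒ E1
E1: V3=19 ⇒ V3
NN route DC → J1 → N7 → K9 → E1 → V3 → DC costs 105.
Optimal: DC → J1 → V3 → E1 → K9 → N7 → DC costs 98 (by enumerating all 60 distinct tours).
Excess = 105 − 98 = 7.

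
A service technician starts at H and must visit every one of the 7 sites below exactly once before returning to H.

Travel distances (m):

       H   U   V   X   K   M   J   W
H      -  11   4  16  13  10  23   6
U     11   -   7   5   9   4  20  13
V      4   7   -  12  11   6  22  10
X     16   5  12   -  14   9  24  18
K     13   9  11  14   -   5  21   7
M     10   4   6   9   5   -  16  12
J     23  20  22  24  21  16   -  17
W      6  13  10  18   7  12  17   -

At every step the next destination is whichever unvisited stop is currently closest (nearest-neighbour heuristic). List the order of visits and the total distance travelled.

At H the remaining stops are V 4, W 6, M 10, U 11, K 13, X 16, J 23; go to V.
At V the remaining stops are M 6, U 7, W 10, K 11, X 12, J 22; go to M.
At M the remaining stops are U 4, K 5, X 9, W 12, J 16; go to U.
At U the remaining stops are X 5, K 9, W 13, J 20; go to X.
At X the remaining stops are K 14, W 18, J 24; go to K.
At K the remaining stops are W 7, J 21; go to W.
At W the remaining stops are J 17; go to J.
Return J→H: 23.
Total = 4 + 6 + 4 + 5 + 14 + 7 + 17 + 23 = 80.

Nearest-neighbour total = 80 m; route H → V → M → U → X → K → W → J → H.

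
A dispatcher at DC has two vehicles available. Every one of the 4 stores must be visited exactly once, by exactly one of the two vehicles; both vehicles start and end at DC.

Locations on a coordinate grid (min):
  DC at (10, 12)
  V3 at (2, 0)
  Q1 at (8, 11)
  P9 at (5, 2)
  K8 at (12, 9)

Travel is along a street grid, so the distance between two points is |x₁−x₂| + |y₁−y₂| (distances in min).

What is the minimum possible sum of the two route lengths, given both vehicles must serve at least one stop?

Try each way of splitting the stops between the two vehicles (each non-empty) and, for each split, find the best tour for each vehicle:
  {V3} + {Q1, P9, K8}: 40 + 34 = 74
  {Q1} + {V3, P9, K8}: 6 + 44 = 50
  {V3, Q1} + {P9, K8}: 40 + 34 = 74
  {P9} + {V3, Q1, K8}: 30 + 44 = 74
  {V3, P9} + {Q1, K8}: 40 + 14 = 54
  {Q1, P9} + {V3, K8}: 30 + 44 = 74
  … (7 splits in total)
Best: vehicle 1 DC → Q1 → DC = 6; vehicle 2 DC → V3 → P9 → K8 → DC = 44; combined 50.

50 min — the smallest possible combined total.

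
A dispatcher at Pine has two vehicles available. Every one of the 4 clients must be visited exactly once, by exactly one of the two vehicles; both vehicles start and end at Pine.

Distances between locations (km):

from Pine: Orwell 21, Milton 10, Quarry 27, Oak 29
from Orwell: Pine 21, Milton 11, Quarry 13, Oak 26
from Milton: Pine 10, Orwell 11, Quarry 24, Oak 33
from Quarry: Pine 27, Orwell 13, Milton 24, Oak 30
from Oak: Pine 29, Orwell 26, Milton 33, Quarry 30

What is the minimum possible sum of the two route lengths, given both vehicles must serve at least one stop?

Minimum combined distance: 113 km.

There are 2^3 − 1 = 7 ways to divide the 4 stops into two non-empty groups. For each, the best each vehicle can do is its own shortest tour through its group:
  {Orwell} + {Milton, Quarry, Oak}: 42 + 93 = 135
  {Milton} + {Orwell, Quarry, Oak}: 20 + 93 = 113
  {Orwell, Milton} + {Quarry, Oak}: 42 + 86 = 128
  {Quarry} + {Orwell, Milton, Oak}: 54 + 76 = 130
  {Orwell, Quarry} + {Milton, Oak}: 61 + 72 = 133
  {Milton, Quarry} + {Orwell, Oak}: 61 + 76 = 137
  … (7 splits in total)
Best: vehicle 1 Pine → Milton → Pine = 20; vehicle 2 Pine → Orwell → Quarry → Oak → Pine = 93; combined 113.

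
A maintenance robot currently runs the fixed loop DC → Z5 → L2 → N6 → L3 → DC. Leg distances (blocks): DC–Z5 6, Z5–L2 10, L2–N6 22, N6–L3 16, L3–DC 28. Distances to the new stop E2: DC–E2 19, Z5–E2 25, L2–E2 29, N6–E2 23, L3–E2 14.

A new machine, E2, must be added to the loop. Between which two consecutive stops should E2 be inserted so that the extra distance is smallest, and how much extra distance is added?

Adding 5 blocks by placing E2 on the L3–DC leg.

Insertion cost between consecutive stops i–j is d(i,E2) + d(E2,j) − d(i,j):
  between DC and Z5: 19 + 25 − 6 = 38
  between Z5 and L2: 25 + 29 − 10 = 44
  between L2 and N6: 29 + 23 − 22 = 30
  between N6 and L3: 23 + 14 − 16 = 21
  between L3 and DC: 14 + 19 − 28 = 5
Cheapest insertion is between L3 and DC, adding 5.
New total = 82 + 5 = 87.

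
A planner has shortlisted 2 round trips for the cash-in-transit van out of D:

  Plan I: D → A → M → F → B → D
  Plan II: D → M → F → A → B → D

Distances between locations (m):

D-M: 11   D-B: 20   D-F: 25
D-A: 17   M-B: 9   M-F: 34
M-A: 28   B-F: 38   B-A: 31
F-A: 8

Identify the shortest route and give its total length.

104 m — Plan II is the shortest.

Plan I: 17 + 28 + 34 + 38 + 20 = 137
Plan II: 11 + 34 + 8 + 31 + 20 = 104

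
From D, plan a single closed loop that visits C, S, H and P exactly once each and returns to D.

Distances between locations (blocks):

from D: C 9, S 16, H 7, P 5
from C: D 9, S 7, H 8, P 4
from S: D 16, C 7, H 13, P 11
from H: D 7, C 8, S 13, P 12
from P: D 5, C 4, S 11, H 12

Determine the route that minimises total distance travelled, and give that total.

Minimum total distance: 36 blocks.

D → C → S → H → P → D: 9+7+13+12+5 = 46
D → C → S → P → H → D: 9+7+11+12+7 = 46
D → C → H → S → P → D: 9+8+13+11+5 = 46
D → C → H → P → S → D: 9+8+12+11+16 = 56
D → C → P → S → H → D: 9+4+11+13+7 = 44
D → C → P → H → S → D: 9+4+12+13+16 = 54
D → S → C → H → P → D: 16+7+8+12+5 = 48
D → S → C → P → H → D: 16+7+4+12+7 = 46
D → S → H → C → P → D: 16+13+8+4+5 = 46
D → S → P → C → H → D: 16+11+4+8+7 = 46
D → H → C → S → P → D: 7+8+7+11+5 = 38
D → H → S → C → P → D: 7+13+7+4+5 = 36
The minimum is 36.
One optimal route: D → H → S → C → P → D (or its reverse).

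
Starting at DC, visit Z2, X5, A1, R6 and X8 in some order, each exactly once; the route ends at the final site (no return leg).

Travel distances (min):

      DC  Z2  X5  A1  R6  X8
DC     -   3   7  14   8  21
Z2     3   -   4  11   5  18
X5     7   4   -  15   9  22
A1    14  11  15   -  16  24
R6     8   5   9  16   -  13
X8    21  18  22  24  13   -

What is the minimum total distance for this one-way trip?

Shortest open route: 51 min.

There are 5! = 120 possible orderings.
DC → Z2 → X5 → A1 → R6 → X8: 3+4+15+16+13 = 51
DC → Z2 → X5 → A1 → X8 → R6: 3+4+15+24+13 = 59
DC → Z2 → X5 → R6 → A1 → X8: 3+4+9+16+24 = 56
DC → Z2 → X5 → R6 → X8 → A1: 3+4+9+13+24 = 53
DC → Z2 → X5 → X8 → A1 → R6: 3+4+22+24+16 = 69
DC → Z2 → X5 → X8 → R6 → A1: 3+4+22+13+16 = 58
DC → Z2 → A1 → X5 → R6 → X8: 3+11+15+9+13 = 51
DC → Z2 → A1 → X5 → X8 → R6: 3+11+15+22+13 = 64
DC → Z2 → A1 → R6 → X5 → X8: 3+11+16+9+22 = 61
DC → Z2 → A1 → R6 → X8 → X5: 3+11+16+13+22 = 65
DC → Z2 → A1 → X8 → X5 → R6: 3+11+24+22+9 = 69
DC → Z2 → A1 → X8 → R6 → X5: 3+11+24+13+9 = 60
DC → Z2 → R6 → X5 → A1 → X8: 3+5+9+15+24 = 56
DC → Z2 → R6 → X5 → X8 → A1: 3+5+9+22+24 = 63
… (106 more)
The minimum is 51.
One shortest path: DC → Z2 → X5 → A1 → R6 → X8.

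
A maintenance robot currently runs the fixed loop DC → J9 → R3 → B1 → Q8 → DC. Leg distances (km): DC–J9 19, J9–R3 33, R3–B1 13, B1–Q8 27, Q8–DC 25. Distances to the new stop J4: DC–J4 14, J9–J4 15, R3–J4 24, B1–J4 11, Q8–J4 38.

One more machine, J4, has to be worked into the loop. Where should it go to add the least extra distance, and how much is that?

Insertion cost between consecutive stops i–j is d(i,J4) + d(J4,j) − d(i,j):
  between DC and J9: 14 + 15 − 19 = 10
  between J9 and R3: 15 + 24 − 33 = 6
  between R3 and B1: 24 + 11 − 13 = 22
  between B1 and Q8: 11 + 38 − 27 = 22
  between Q8 and DC: 38 + 14 − 25 = 27
Cheapest insertion is between J9 and R3, adding 6.
New total = 117 + 6 = 123.

+6 km — insert J4 between J9 and R3.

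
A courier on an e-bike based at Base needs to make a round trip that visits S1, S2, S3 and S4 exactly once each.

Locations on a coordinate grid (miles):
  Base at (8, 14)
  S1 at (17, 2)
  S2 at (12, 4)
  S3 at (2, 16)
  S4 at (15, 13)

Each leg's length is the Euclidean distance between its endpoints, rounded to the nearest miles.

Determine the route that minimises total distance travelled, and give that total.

45 miles — the shortest possible round trip.

There are 12 distinct closed tours to check (reversals are equivalent).
Base-S1-S2-S3-S4-Base: 15+5+16+13+7 = 56
Base-S1-S2-S4-S3-Base: 15+5+9+13+6 = 48
Base-S1-S3-S2-S4-Base: 15+21+16+9+7 = 68
Base-S1-S3-S4-S2-Base: 15+21+13+9+11 = 69
Base-S1-S4-S2-S3-Base: 15+11+9+16+6 = 57
Base-S1-S4-S3-S2-Base: 15+11+13+16+11 = 66
Base-S2-S1-S3-S4-Base: 11+5+21+13+7 = 57
Base-S2-S1-S4-S3-Base: 11+5+11+13+6 = 46
Base-S2-S3-S1-S4-Base: 11+16+21+11+7 = 66
Base-S2-S4-S1-S3-Base: 11+9+11+21+6 = 58
Base-S3-S1-S2-S4-Base: 6+21+5+9+7 = 48
Base-S3-S2-S1-S4-Base: 6+16+5+11+7 = 45
The minimum is 45.
One optimal route: Base → S3 → S2 → S1 → S4 → Base (or its reverse).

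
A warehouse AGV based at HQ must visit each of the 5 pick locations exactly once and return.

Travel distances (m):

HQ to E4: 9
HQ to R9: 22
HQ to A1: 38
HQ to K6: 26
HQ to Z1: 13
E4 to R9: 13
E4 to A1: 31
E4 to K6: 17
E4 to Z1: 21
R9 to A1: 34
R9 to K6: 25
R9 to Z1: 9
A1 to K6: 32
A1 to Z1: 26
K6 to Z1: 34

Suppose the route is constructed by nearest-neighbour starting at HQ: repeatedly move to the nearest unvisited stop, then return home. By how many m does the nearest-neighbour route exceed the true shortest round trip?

1 m longer than the optimal tour.

HQ: E4=9, Z1=13, R9=22, K6=26, A1=38 ⇒ E4
E4: R9=13, K6=17, Z1=21, A1=31 ⇒ R9
R9: Z1=9, K6=25, A1=34 ⇒ Z1
Z1: A1=26, K6=34 ⇒ A1
A1: K6=32 ⇒ K6
NN route HQ → E4 → R9 → Z1 → A1 → K6 → HQ costs 115.
Optimal: HQ → E4 → K6 → A1 → R9 → Z1 → HQ costs 114 (by enumerating all 60 distinct tours).
Excess = 115 − 114 = 1.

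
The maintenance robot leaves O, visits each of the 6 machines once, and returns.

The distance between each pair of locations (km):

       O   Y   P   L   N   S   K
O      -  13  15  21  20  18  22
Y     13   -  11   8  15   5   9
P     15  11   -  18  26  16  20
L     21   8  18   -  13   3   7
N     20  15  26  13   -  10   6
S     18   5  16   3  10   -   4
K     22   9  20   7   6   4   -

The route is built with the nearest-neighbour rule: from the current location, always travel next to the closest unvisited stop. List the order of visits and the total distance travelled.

From O: distances to unvisited — Y=13, P=15, S=18, N=20, L=21, K=22. Nearest is Y (13).
From Y: distances to unvisited — S=5, L=8, K=9, P=11, N=15. Nearest is S (5).
From S: distances to unvisited — L=3, K=4, N=10, P=16. Nearest is L (3).
From L: distances to unvisited — K=7, N=13, P=18. Nearest is K (7).
From K: distances to unvisited — N=6, P=20. Nearest is N (6).
From N: distances to unvisited — P=26. Nearest is P (26).
Return P→O: 15.
Total = 13 + 5 + 3 + 7 + 6 + 26 + 15 = 75.

75 km along O → Y → S → L → K → N → P → O.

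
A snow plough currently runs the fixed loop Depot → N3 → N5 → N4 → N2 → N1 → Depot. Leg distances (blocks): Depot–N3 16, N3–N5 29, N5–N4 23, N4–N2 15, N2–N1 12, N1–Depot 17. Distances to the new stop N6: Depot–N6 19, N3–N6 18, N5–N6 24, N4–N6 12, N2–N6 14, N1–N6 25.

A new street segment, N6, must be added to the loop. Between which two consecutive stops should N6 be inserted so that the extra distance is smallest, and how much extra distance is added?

Minimum extra distance: 11 blocks, inserting N6 between N4 and N2.

Insertion cost between consecutive stops i–j is d(i,N6) + d(N6,j) − d(i,j):
  between Depot and N3: 19 + 18 − 16 = 21
  between N3 and N5: 18 + 24 − 29 = 13
  between N5 and N4: 24 + 12 − 23 = 13
  between N4 and N2: 12 + 14 − 15 = 11
  between N2 and N1: 14 + 25 − 12 = 27
  between N1 and Depot: 25 + 19 − 17 = 27
Cheapest insertion is between N4 and N2, adding 11.
New total = 112 + 11 = 123.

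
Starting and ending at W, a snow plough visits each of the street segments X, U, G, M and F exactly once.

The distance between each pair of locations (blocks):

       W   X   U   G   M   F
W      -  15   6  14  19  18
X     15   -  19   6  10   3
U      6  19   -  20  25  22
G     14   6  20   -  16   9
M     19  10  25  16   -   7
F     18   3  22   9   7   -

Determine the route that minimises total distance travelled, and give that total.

Minimum total distance: 61 blocks.

With 5 stops there are 5!/2 = 60 distinct round trips (a route and its reverse cost the same).
W-X-U-G-M-F-W: 15+19+20+16+7+18 = 95
W-X-U-G-F-M-W: 15+19+20+9+7+19 = 89
W-X-U-M-G-F-W: 15+19+25+16+9+18 = 102
W-X-U-M-F-G-W: 15+19+25+7+9+14 = 89
W-X-U-F-G-M-W: 15+19+22+9+16+19 = 100
W-X-U-F-M-G-W: 15+19+22+7+16+14 = 93
W-X-G-U-M-F-W: 15+6+20+25+7+18 = 91
W-X-G-U-F-M-W: 15+6+20+22+7+19 = 89
W-X-G-M-U-F-W: 15+6+16+25+22+18 = 102
W-X-G-M-F-U-W: 15+6+16+7+22+6 = 72
W-X-G-F-U-M-W: 15+6+9+22+25+19 = 96
W-X-G-F-M-U-W: 15+6+9+7+25+6 = 68
W-X-M-U-G-F-W: 15+10+25+20+9+18 = 97
W-X-M-U-F-G-W: 15+10+25+22+9+14 = 95
… (46 more)
W-U-G-X-F-M-W: 6+20+6+3+7+19 = 61  ← best
The minimum is 61.
One optimal route: W → U → G → X → F → M → W (or its reverse).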